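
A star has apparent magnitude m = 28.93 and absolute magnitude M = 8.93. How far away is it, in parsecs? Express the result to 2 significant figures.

d ≈ 100000 pc

μ = m − M = 20.000
m − M = 5 log₁₀ d − 5
log₁₀ d = (m − M)/5 + 1 = 5.0000
d = 10^5.0000 = 100000 pc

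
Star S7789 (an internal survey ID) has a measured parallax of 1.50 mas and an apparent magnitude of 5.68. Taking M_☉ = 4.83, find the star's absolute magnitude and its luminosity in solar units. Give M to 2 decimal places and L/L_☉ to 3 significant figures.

M ≈ -3.44; L/L_☉ ≈ 2030

d = 1/p = 1000/1.50 mas = 666.7 pc
M = m − 5 log₁₀ d + 5 = 5.68 − 5·2.8239 + 5 = -3.440
M − M_☉ = -3.440 − 4.83 = -8.270
L/L_☉ = 10^(−0.4 × -8.270) = 2032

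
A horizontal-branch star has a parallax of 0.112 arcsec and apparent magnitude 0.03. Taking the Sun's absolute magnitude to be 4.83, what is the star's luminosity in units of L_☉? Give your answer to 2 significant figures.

L/L_☉ ≈ 66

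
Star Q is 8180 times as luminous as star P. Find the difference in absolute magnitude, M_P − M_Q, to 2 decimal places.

M_P − M_Q ≈ 9.78

Pogson: ΔM = −2.5 log₁₀(ratio) = −2.5 log₁₀(8180) = −2.5 × 3.9128 = -9.782
Star Q is brighter so has the smaller magnitude: M_P − M_Q is positive.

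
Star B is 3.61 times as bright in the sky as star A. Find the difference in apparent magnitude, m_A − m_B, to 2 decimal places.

Pogson: Δm = −2.5 log₁₀(ratio) = −2.5 log₁₀(3.61) = −2.5 × 0.5575 = -1.394
Star B is brighter so has the smaller magnitude: m_A − m_B is positive.

m_A − m_B ≈ 1.39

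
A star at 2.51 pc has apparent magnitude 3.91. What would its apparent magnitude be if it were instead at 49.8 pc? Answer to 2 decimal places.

Flux ∝ 1/d², so Δm = 5 log₁₀(d₂/d₁) = 5 log₁₀(49.8/2.51) = 6.488
m₂ = m₁ + Δm = 3.91 + (6.488) = 10.398

m ≈ 10.40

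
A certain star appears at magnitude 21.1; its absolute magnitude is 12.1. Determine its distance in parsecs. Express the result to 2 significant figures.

μ = m − M = 9.000
m − M = 5 log₁₀ d − 5
log₁₀ d = (m − M)/5 + 1 = 2.8000
d = 10^2.8000 = 631.0 pc

d ≈ 630 pc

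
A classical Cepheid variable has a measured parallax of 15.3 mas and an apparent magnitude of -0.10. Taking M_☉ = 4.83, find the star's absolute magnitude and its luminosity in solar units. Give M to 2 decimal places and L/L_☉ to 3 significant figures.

M ≈ -4.18; L/L_☉ ≈ 4010

d = 1/p = 1000/15.3 mas = 65.36 pc
M = m − 5 log₁₀ d + 5 = -0.10 − 5·1.8153 + 5 = -4.177
M − M_☉ = -4.177 − 4.83 = -9.007
L/L_☉ = 10^(−0.4 × -9.007) = 4005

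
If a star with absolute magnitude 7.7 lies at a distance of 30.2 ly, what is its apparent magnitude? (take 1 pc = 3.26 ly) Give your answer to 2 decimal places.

d = 30.2 ly / 3.26 = 9.264 pc
m = M + 5 log₁₀ d − 5 = 7.7 + 5·0.9668 − 5 = 7.534

m ≈ 7.53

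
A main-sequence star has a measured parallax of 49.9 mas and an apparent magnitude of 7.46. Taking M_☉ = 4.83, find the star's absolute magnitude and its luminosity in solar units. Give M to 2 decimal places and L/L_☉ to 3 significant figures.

d = 1/p = 1000/49.9 mas = 20.04 pc
M = m − 5 log₁₀ d + 5 = 7.46 − 5·1.3019 + 5 = 5.951
M − M_☉ = 5.951 − 4.83 = 1.121
L/L_☉ = 10^(−0.4 × 1.121) = 0.3563

M ≈ 5.95; L/L_☉ ≈ 0.356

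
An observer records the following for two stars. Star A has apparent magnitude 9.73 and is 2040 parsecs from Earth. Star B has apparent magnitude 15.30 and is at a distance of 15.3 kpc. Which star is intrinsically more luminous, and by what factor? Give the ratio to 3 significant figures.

Star A: M = m − 5 log₁₀ d + 5 = 9.73 − 5·3.3096 + 5 = -1.818
Star B: d = 15.3 kpc = 15300 pc
Star B: M = m − 5 log₁₀ d + 5 = 15.30 − 5·4.1847 + 5 = -0.623
ΔM = M_A − M_B = -1.818 − (-0.623) = -1.195; smaller M is more luminous → Star A.
L ratio = 10^(0.4 |ΔM|) = 10^0.478 = 3.005

Star A is more luminous, by a factor of 3.01.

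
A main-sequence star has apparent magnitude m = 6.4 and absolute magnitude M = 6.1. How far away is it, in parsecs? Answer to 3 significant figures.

d ≈ 11.5 pc

Distance modulus: m − M = 6.4 − (6.1) = 0.300
m − M = 5 log₁₀ d − 5
log₁₀ d = (m − M)/5 + 1 = 1.0600
d = 10^1.0600 = 11.48 pc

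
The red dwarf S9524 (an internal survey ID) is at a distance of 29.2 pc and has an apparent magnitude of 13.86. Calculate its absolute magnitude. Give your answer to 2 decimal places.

M ≈ 11.53

5 log₁₀(d/10 pc) = 5 log₁₀(29.20) − 5 = 2.327
M = m − 5 log₁₀(d/10) = 13.86 − 2.327 = 11.533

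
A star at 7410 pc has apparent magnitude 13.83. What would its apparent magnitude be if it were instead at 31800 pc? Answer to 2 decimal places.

Flux ∝ 1/d², so Δm = 5 log₁₀(d₂/d₁) = 5 log₁₀(31800/7410) = 3.163
m₂ = m₁ + Δm = 13.83 + (3.163) = 16.993

m ≈ 16.99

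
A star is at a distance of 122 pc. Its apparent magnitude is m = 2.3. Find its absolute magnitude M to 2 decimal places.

M ≈ -3.13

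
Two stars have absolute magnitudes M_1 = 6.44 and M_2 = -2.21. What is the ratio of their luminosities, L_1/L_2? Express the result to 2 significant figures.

ΔM = M_1 − M_2 = 8.65
L_1/L_2 = 10^(−0.4 ΔM) = 10^-3.460 = 3.467×10^-4

L_1/L_2 ≈ 3.5×10^-4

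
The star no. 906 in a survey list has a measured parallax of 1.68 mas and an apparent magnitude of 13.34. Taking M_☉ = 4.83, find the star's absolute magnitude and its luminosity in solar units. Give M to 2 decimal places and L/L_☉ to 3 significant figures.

M ≈ 4.47; L/L_☉ ≈ 1.40

d = 1/p = 1000/1.68 mas = 595.2 pc
M = m − 5 log₁₀ d + 5 = 13.34 − 5·2.7747 + 5 = 4.467
M − M_☉ = 4.467 − 4.83 = -0.363
L/L_☉ = 10^(−0.4 × -0.363) = 1.398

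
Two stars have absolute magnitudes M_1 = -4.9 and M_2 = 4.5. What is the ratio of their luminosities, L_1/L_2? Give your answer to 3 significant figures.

ΔM = M_1 − M_2 = -9.4
L_1/L_2 = 10^(−0.4 ΔM) = 10^3.760 = 5754

L_1/L_2 ≈ 5750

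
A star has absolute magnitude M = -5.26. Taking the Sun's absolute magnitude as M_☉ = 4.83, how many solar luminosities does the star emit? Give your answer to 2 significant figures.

L/L_☉ ≈ 11000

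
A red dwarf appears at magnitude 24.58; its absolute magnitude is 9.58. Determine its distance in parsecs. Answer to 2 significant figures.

μ = m − M = 15.000
m − M = 5 log₁₀ d − 5
log₁₀ d = (m − M)/5 + 1 = 4.0000
d = 10^4.0000 = 10000 pc

d ≈ 10000 pc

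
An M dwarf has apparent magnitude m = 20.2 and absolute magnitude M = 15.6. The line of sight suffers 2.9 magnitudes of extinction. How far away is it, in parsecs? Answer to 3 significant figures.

m − M = 5 log₁₀(d/10 pc) + A  ⇒  20.2 − (15.6) − 2.9 = 5 log₁₀(d/10)
1.700 = 5 log₁₀(d/10)
log₁₀ d = (m − M − A)/5 + 1 = 1.3400
d = 10^1.3400 = 21.88 pc

d ≈ 21.9 pc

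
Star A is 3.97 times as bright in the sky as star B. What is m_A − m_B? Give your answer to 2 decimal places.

m_A − m_B ≈ -1.50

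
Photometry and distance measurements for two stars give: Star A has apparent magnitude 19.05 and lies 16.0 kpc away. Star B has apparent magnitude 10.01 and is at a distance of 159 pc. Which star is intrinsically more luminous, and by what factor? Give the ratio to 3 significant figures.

Star A: d = 16.0 kpc = 16000 pc
Star A: M = m − 5 log₁₀ d + 5 = 19.05 − 5·4.2041 + 5 = 3.029
Star B: M = m − 5 log₁₀ d + 5 = 10.01 − 5·2.2014 + 5 = 4.003
ΔM = M_A − M_B = 3.029 − (4.003) = -0.974; smaller M is more luminous → Star A.
L ratio = 10^(0.4 |ΔM|) = 10^0.389 = 2.452

Star A is more luminous, by a factor of 2.45.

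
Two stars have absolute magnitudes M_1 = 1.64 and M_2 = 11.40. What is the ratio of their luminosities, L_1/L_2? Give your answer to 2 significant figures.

ΔM = M_1 − M_2 = -9.76
L_1/L_2 = 10^(−0.4 ΔM) = 10^3.904 = 8017

L_1/L_2 ≈ 8000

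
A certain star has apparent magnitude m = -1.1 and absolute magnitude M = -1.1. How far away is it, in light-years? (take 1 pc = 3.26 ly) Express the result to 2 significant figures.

d ≈ 33 ly

μ = m − M = 0.000
m − M = 5 log₁₀ d − 5
log₁₀ d = (m − M)/5 + 1 = 1.0000
d = 10^1.0000 = 10.00 pc
= 32.60 ly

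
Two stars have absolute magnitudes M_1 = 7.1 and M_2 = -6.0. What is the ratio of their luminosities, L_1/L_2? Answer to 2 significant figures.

ΔM = M_1 − M_2 = 13.1
L_1/L_2 = 10^(−0.4 ΔM) = 10^-5.240 = 5.754×10^-6

L_1/L_2 ≈ 5.8×10^-6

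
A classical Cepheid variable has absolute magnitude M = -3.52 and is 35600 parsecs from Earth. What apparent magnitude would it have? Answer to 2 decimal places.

m = M + 5 log₁₀ d − 5 = -3.52 + 5·4.5514 − 5 = 14.237

m ≈ 14.24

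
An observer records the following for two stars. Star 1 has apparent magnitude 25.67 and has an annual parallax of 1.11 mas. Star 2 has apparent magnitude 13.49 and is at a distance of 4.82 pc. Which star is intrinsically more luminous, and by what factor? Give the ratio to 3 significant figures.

Star 1: p = 1.11 mas = 1.11×10^-3″ → d = 1/p = 900.9 pc
Star 1: M = m − 5 log₁₀ d + 5 = 25.67 − 5·2.9547 + 5 = 15.897
Star 2: M = m − 5 log₁₀ d + 5 = 13.49 − 5·0.6830 + 5 = 15.075
ΔM = M_1 − M_2 = 15.897 − (15.075) = 0.822; smaller M is more luminous → Star 2.
L ratio = 10^(0.4 |ΔM|) = 10^0.329 = 2.132

Star 2 is more luminous, by a factor of 2.13.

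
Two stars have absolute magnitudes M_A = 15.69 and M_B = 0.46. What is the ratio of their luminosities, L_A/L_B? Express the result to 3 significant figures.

ΔM = M_A − M_B = 15.23
L_A/L_B = 10^(−0.4 ΔM) = 10^-6.092 = 8.091×10^-7

L_A/L_B ≈ 8.09×10^-7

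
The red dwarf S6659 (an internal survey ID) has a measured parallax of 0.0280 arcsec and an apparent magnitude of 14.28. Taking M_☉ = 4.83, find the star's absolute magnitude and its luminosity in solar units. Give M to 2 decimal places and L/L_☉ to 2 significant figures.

M ≈ 11.52; L/L_☉ ≈ 2.1×10^-3

d = 1/p = 1/0.0280″ = 35.71 pc
M = m − 5 log₁₀ d + 5 = 14.28 − 5·1.5528 + 5 = 11.516
M − M_☉ = 11.516 − 4.83 = 6.686
L/L_☉ = 10^(−0.4 × 6.686) = 2.117×10^-3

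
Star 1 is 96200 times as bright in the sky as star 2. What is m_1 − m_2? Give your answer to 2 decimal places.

Pogson: Δm = −2.5 log₁₀(ratio) = −2.5 log₁₀(96200) = −2.5 × 4.9832 = -12.458
Star 1 is brighter, so it has the smaller magnitude: the difference is negative.

m_1 − m_2 ≈ -12.46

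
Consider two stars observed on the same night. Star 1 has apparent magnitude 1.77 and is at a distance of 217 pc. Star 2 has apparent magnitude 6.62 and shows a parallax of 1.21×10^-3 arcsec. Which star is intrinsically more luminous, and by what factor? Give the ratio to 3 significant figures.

Star 1: M = m − 5 log₁₀ d + 5 = 1.77 − 5·2.3365 + 5 = -4.912
Star 2: d = 1/p = 1/1.21×10^-3″ = 826.4 pc
Star 2: M = m − 5 log₁₀ d + 5 = 6.62 − 5·2.9172 + 5 = -2.966
ΔM = M_1 − M_2 = -4.912 − (-2.966) = -1.946; smaller M is more luminous → Star 1.
L ratio = 10^(0.4 |ΔM|) = 10^0.778 = 6.005

Star 1 is more luminous, by a factor of 6.00.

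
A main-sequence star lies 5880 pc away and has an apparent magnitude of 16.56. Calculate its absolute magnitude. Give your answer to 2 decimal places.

M ≈ 2.71

5 log₁₀(d/10 pc) = 5 log₁₀(5880) − 5 = 13.847
M = m − 5 log₁₀(d/10) = 16.56 − 13.847 = 2.713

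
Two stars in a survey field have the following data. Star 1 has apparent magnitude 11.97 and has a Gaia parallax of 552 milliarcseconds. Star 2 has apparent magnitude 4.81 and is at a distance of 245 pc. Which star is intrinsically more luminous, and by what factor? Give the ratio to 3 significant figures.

Star 2 is more luminous, by a factor of 1.34×10^7.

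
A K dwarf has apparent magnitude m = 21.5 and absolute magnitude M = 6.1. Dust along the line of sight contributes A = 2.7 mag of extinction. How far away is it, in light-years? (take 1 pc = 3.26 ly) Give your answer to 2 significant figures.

d ≈ 11000 ly

m − M = 5 log₁₀(d/10 pc) + A  ⇒  21.5 − (6.1) − 2.7 = 5 log₁₀(d/10)
12.700 = 5 log₁₀(d/10)
log₁₀ d = (m − M − A)/5 + 1 = 3.5400
d = 10^3.5400 = 3467 pc
= 11300 ly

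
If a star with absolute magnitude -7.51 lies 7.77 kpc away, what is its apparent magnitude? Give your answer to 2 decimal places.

d = 7.77 kpc = 7770 pc
m = M + 5 log₁₀ d − 5 = -7.51 + 5·3.8904 − 5 = 6.942

m ≈ 6.94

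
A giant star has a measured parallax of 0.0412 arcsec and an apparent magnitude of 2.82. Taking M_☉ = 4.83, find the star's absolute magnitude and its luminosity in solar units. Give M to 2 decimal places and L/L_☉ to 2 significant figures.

d = 1/p = 1/0.0412″ = 24.27 pc
M = m − 5 log₁₀ d + 5 = 2.82 − 5·1.3851 + 5 = 0.894
M − M_☉ = 0.894 − 4.83 = -3.936
L/L_☉ = 10^(−0.4 × -3.936) = 37.52

M ≈ 0.89; L/L_☉ ≈ 38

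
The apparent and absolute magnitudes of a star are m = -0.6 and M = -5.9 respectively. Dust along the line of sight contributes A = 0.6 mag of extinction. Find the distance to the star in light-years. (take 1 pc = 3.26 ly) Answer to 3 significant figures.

d ≈ 284 ly

m − M = 5 log₁₀(d/10 pc) + A  ⇒  -0.6 − (-5.9) − 0.6 = 5 log₁₀(d/10)
4.700 = 5 log₁₀(d/10)
log₁₀ d = (m − M − A)/5 + 1 = 1.9400
d = 10^1.9400 = 87.10 pc
= 283.9 ly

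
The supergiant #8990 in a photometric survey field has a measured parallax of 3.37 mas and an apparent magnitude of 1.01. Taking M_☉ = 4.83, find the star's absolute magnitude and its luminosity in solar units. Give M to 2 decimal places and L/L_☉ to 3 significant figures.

d = 1/p = 1000/3.37 mas = 296.7 pc
M = m − 5 log₁₀ d + 5 = 1.01 − 5·2.4724 + 5 = -6.352
M − M_☉ = -6.352 − 4.83 = -11.182
L/L_☉ = 10^(−0.4 × -11.182) = 29700

M ≈ -6.35; L/L_☉ ≈ 29700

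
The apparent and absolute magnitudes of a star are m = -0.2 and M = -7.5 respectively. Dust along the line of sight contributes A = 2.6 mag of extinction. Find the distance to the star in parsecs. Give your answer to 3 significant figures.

d ≈ 87.1 pc

m − M = 5 log₁₀(d/10 pc) + A  ⇒  -0.2 − (-7.5) − 2.6 = 5 log₁₀(d/10)
4.700 = 5 log₁₀(d/10)
log₁₀ d = (m − M − A)/5 + 1 = 1.9400
d = 10^1.9400 = 87.10 pc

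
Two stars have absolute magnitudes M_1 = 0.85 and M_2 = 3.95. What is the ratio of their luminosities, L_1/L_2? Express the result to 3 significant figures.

ΔM = M_1 − M_2 = -3.10
L_1/L_2 = 10^(−0.4 ΔM) = 10^1.240 = 17.38

L_1/L_2 ≈ 17.4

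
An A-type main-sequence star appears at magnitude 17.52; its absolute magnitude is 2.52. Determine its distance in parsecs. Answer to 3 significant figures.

d ≈ 10000 pc

Distance modulus: m − M = 17.52 − (2.52) = 15.000
m − M = 5 log₁₀ d − 5
log₁₀ d = (m − M)/5 + 1 = 4.0000
d = 10^4.0000 = 10000 pc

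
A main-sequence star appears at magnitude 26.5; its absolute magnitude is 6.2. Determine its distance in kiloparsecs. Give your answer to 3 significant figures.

d ≈ 115 kpc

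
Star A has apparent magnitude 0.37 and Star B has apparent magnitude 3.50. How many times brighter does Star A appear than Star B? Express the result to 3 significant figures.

17.9

Δm = 0.37 − (3.50) = -3.13
Flux ratio = 10^(−0.4 Δm) = 10^(−0.4 × -3.13) = 10^1.252 = 17.86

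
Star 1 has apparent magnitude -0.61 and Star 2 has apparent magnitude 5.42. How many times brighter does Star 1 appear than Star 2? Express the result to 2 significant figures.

260

Δm = -0.61 − (5.42) = -6.03
Flux ratio = 10^(−0.4 Δm) = 10^(−0.4 × -6.03) = 10^2.412 = 258.2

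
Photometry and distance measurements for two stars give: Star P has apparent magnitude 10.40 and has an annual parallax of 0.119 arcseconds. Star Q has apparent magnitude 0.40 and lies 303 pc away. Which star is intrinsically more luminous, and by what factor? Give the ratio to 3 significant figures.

Star P: d = 1/p = 1/0.119″ = 8.403 pc
Star P: M = m − 5 log₁₀ d + 5 = 10.40 − 5·0.9245 + 5 = 10.778
Star Q: M = m − 5 log₁₀ d + 5 = 0.40 − 5·2.4814 + 5 = -7.007
ΔM = M_P − M_Q = 10.778 − (-7.007) = 17.785; smaller M is more luminous → Star Q.
L ratio = 10^(0.4 |ΔM|) = 10^7.114 = 1.300×10^7

Star Q is more luminous, by a factor of 1.30×10^7.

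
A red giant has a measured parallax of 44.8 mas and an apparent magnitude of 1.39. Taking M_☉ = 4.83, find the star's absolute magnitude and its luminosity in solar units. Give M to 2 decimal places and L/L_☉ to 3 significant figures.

d = 1/p = 1000/44.8 mas = 22.32 pc
M = m − 5 log₁₀ d + 5 = 1.39 − 5·1.3487 + 5 = -0.354
M − M_☉ = -0.354 − 4.83 = -5.184
L/L_☉ = 10^(−0.4 × -5.184) = 118.4

M ≈ -0.35; L/L_☉ ≈ 118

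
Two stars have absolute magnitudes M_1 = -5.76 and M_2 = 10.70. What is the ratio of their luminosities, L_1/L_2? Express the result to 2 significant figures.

ΔM = M_1 − M_2 = -16.46
L_1/L_2 = 10^(−0.4 ΔM) = 10^6.584 = 3.837×10^6

L_1/L_2 ≈ 3.8×10^6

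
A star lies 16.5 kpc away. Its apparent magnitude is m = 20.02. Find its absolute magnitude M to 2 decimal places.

M ≈ 3.93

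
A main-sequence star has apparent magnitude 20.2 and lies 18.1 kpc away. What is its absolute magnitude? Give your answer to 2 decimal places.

M ≈ 3.91

d = 18.1 kpc = 18100 pc
5 log₁₀(d/10 pc) = 5 log₁₀(18100) − 5 = 16.288
M = m − 5 log₁₀(d/10) = 20.2 − 16.288 = 3.912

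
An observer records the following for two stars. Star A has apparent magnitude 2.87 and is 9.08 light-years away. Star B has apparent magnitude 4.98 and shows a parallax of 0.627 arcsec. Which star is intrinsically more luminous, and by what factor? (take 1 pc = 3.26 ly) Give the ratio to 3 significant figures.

Star A is more luminous, by a factor of 21.3.

Star A: d = 9.08 ly / 3.26 = 2.785 pc
Star A: M = m − 5 log₁₀ d + 5 = 2.87 − 5·0.4449 + 5 = 5.646
Star B: d = 1/p = 1/0.627″ = 1.595 pc
Star B: M = m − 5 log₁₀ d + 5 = 4.98 − 5·0.2027 + 5 = 8.966
ΔM = M_A − M_B = 5.646 − (8.966) = -3.321; smaller M is more luminous → Star A.
L ratio = 10^(0.4 |ΔM|) = 10^1.328 = 21.29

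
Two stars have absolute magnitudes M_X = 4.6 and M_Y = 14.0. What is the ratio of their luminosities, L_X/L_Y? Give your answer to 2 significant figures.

L_X/L_Y ≈ 5800

ΔM = M_X − M_Y = -9.4
L_X/L_Y = 10^(−0.4 ΔM) = 10^3.760 = 5754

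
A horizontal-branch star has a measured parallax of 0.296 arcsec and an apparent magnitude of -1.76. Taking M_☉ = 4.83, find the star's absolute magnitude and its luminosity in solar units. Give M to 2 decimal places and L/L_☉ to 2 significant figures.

M ≈ 0.60; L/L_☉ ≈ 49

d = 1/p = 1/0.296″ = 3.378 pc
M = m − 5 log₁₀ d + 5 = -1.76 − 5·0.5287 + 5 = 0.596
M − M_☉ = 0.596 − 4.83 = -4.234
L/L_☉ = 10^(−0.4 × -4.234) = 49.36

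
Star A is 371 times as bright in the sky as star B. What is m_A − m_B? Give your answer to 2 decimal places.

m_A − m_B ≈ -6.42

Pogson: Δm = −2.5 log₁₀(ratio) = −2.5 log₁₀(371) = −2.5 × 2.5694 = -6.423
Star A is brighter, so it has the smaller magnitude: the difference is negative.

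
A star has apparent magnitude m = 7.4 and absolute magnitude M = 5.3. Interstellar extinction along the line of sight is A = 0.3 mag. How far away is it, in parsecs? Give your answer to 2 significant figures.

m − M = 5 log₁₀(d/10 pc) + A  ⇒  7.4 − (5.3) − 0.3 = 5 log₁₀(d/10)
1.800 = 5 log₁₀(d/10)
log₁₀ d = (m − M − A)/5 + 1 = 1.3600
d = 10^1.3600 = 22.91 pc

d ≈ 23 pc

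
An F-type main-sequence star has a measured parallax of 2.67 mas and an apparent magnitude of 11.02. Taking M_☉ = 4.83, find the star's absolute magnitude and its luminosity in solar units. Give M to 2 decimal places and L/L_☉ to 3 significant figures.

d = 1/p = 1000/2.67 mas = 374.5 pc
M = m − 5 log₁₀ d + 5 = 11.02 − 5·2.5735 + 5 = 3.153
M − M_☉ = 3.153 − 4.83 = -1.677
L/L_☉ = 10^(−0.4 × -1.677) = 4.688

M ≈ 3.15; L/L_☉ ≈ 4.69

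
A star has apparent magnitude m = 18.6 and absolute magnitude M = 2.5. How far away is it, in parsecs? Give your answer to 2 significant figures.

Distance modulus: m − M = 18.6 − (2.5) = 16.100
m − M = 5 log₁₀ d − 5
log₁₀ d = (m − M)/5 + 1 = 4.2200
d = 10^4.2200 = 16600 pc

d ≈ 17000 pc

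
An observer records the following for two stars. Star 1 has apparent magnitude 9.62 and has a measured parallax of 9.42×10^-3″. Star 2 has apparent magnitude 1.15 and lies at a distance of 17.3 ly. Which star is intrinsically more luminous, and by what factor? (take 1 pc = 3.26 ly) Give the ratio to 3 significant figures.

Star 1: d = 1/p = 1/9.42×10^-3″ = 106.2 pc
Star 1: M = m − 5 log₁₀ d + 5 = 9.62 − 5·2.0259 + 5 = 4.490
Star 2: d = 17.3 ly / 3.26 = 5.307 pc
Star 2: M = m − 5 log₁₀ d + 5 = 1.15 − 5·0.7248 + 5 = 2.526
ΔM = M_1 − M_2 = 4.490 − (2.526) = 1.964; smaller M is more luminous → Star 2.
L ratio = 10^(0.4 |ΔM|) = 10^0.786 = 6.106

Star 2 is more luminous, by a factor of 6.11.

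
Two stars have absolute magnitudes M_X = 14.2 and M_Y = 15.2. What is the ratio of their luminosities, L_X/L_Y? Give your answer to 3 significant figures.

L_X/L_Y ≈ 2.51

ΔM = M_X − M_Y = -1.0
L_X/L_Y = 10^(−0.4 ΔM) = 10^0.400 = 2.512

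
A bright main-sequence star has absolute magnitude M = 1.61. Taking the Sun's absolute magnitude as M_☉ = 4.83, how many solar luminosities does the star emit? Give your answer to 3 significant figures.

L/L_☉ ≈ 19.4

M − M_☉ = 1.61 − 4.83 = -3.220
L/L_☉ = 10^(−0.4 (M − M_☉)) = 10^1.288 = 19.41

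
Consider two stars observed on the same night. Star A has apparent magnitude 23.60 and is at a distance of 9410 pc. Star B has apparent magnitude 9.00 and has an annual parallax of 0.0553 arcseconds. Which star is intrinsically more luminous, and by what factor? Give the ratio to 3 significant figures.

Star B is more luminous, by a factor of 2.55.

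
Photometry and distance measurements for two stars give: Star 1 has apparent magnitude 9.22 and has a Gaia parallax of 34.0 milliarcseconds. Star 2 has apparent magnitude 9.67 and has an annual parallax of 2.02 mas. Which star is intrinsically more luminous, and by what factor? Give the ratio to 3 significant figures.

Star 1: p = 34.0 mas = 0.0340″ → d = 1/p = 29.41 pc
Star 1: M = m − 5 log₁₀ d + 5 = 9.22 − 5·1.4685 + 5 = 6.877
Star 2: p = 2.02 mas = 2.02×10^-3″ → d = 1/p = 495.0 pc
Star 2: M = m − 5 log₁₀ d + 5 = 9.67 − 5·2.6946 + 5 = 1.197
ΔM = M_1 − M_2 = 6.877 − (1.197) = 5.681; smaller M is more luminous → Star 2.
L ratio = 10^(0.4 |ΔM|) = 10^2.272 = 187.2

Star 2 is more luminous, by a factor of 187.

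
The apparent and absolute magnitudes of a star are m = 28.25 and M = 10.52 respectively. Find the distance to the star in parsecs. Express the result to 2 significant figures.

μ = m − M = 17.730
m − M = 5 log₁₀ d − 5
log₁₀ d = (m − M)/5 + 1 = 4.5460
d = 10^4.5460 = 35160 pc

d ≈ 35000 pc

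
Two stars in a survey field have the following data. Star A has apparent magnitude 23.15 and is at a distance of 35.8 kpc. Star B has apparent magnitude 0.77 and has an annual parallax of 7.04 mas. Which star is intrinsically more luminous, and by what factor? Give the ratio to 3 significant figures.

Star B is more luminous, by a factor of 14100.

Star A: d = 35.8 kpc = 35800 pc
Star A: M = m − 5 log₁₀ d + 5 = 23.15 − 5·4.5539 + 5 = 5.381
Star B: p = 7.04 mas = 7.04×10^-3″ → d = 1/p = 142.0 pc
Star B: M = m − 5 log₁₀ d + 5 = 0.77 − 5·2.1524 + 5 = -4.992
ΔM = M_A − M_B = 5.381 − (-4.992) = 10.373; smaller M is more luminous → Star B.
L ratio = 10^(0.4 |ΔM|) = 10^4.149 = 14100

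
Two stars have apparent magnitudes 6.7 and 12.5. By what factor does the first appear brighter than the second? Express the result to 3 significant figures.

209

Δm = 6.7 − (12.5) = -5.8
Flux ratio = 10^(−0.4 Δm) = 10^(−0.4 × -5.8) = 10^2.320 = 208.9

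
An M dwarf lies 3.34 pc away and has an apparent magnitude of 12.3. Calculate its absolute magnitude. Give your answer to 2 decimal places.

5 log₁₀(d/10 pc) = 5 log₁₀(3.340) − 5 = -2.381
M = m − 5 log₁₀(d/10) = 12.3 + 2.381 = 14.681

M ≈ 14.68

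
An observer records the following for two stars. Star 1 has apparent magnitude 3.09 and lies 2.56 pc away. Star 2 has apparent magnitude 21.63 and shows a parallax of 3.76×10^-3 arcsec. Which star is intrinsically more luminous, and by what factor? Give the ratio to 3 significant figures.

Star 1: M = m − 5 log₁₀ d + 5 = 3.09 − 5·0.4082 + 5 = 6.049
Star 2: d = 1/p = 1/3.76×10^-3″ = 266.0 pc
Star 2: M = m − 5 log₁₀ d + 5 = 21.63 − 5·2.4248 + 5 = 14.506
ΔM = M_1 − M_2 = 6.049 − (14.506) = -8.457; smaller M is more luminous → Star 1.
L ratio = 10^(0.4 |ΔM|) = 10^3.383 = 2415

Star 1 is more luminous, by a factor of 2410.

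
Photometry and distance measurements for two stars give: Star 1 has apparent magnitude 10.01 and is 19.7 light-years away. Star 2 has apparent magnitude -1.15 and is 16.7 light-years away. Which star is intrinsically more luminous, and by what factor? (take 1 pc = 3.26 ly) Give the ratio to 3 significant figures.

Star 1: d = 19.7 ly / 3.26 = 6.043 pc
Star 1: M = m − 5 log₁₀ d + 5 = 10.01 − 5·0.7812 + 5 = 11.104
Star 2: d = 16.7 ly / 3.26 = 5.123 pc
Star 2: M = m − 5 log₁₀ d + 5 = -1.15 − 5·0.7095 + 5 = 0.303
ΔM = M_1 − M_2 = 11.104 − (0.303) = 10.801; smaller M is more luminous → Star 2.
L ratio = 10^(0.4 |ΔM|) = 10^4.321 = 20920

Star 2 is more luminous, by a factor of 20900.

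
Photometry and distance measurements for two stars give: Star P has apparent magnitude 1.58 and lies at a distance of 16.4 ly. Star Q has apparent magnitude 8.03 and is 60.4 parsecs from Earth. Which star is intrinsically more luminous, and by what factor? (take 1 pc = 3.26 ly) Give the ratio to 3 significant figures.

Star P is more luminous, by a factor of 2.64.

Star P: d = 16.4 ly / 3.26 = 5.031 pc
Star P: M = m − 5 log₁₀ d + 5 = 1.58 − 5·0.7016 + 5 = 3.072
Star Q: M = m − 5 log₁₀ d + 5 = 8.03 − 5·1.7810 + 5 = 4.125
ΔM = M_P − M_Q = 3.072 − (4.125) = -1.053; smaller M is more luminous → Star P.
L ratio = 10^(0.4 |ΔM|) = 10^0.421 = 2.637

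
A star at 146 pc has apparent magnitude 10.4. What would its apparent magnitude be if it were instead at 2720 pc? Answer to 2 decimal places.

m ≈ 16.75

Flux ∝ 1/d², so Δm = 5 log₁₀(d₂/d₁) = 5 log₁₀(2720/146) = 6.351
m₂ = m₁ + Δm = 10.4 + (6.351) = 16.751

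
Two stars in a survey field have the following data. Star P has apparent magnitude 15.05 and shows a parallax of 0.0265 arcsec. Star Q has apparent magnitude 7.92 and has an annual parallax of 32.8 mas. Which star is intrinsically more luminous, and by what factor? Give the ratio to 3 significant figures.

Star Q is more luminous, by a factor of 464.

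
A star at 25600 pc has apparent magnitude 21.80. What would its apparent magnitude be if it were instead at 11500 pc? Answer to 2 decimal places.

Flux ∝ 1/d², so Δm = 5 log₁₀(d₂/d₁) = 5 log₁₀(11500/25600) = -1.738
m₂ = m₁ + Δm = 21.80 + (-1.738) = 20.062

m ≈ 20.06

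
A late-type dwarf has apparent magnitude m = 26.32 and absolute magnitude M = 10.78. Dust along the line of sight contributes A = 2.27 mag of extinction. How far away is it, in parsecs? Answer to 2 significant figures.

d ≈ 4500 pc

m − M = 5 log₁₀(d/10 pc) + A  ⇒  26.32 − (10.78) − 2.27 = 5 log₁₀(d/10)
13.270 = 5 log₁₀(d/10)
log₁₀ d = (m − M − A)/5 + 1 = 3.6540
d = 10^3.6540 = 4508 pc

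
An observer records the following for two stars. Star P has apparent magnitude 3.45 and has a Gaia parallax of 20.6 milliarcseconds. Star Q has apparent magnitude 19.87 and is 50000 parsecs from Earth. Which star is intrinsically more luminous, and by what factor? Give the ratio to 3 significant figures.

Star P: p = 20.6 mas = 0.0206″ → d = 1/p = 48.54 pc
Star P: M = m − 5 log₁₀ d + 5 = 3.45 − 5·1.6861 + 5 = 0.019
Star Q: M = m − 5 log₁₀ d + 5 = 19.87 − 5·4.6990 + 5 = 1.375
ΔM = M_P − M_Q = 0.019 − (1.375) = -1.356; smaller M is more luminous → Star P.
L ratio = 10^(0.4 |ΔM|) = 10^0.542 = 3.486

Star P is more luminous, by a factor of 3.49.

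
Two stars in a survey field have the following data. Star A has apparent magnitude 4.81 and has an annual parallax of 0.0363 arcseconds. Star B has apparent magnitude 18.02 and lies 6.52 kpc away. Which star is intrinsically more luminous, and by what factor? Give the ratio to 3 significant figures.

Star A is more luminous, by a factor of 3.43.

Star A: d = 1/p = 1/0.0363″ = 27.55 pc
Star A: M = m − 5 log₁₀ d + 5 = 4.81 − 5·1.4401 + 5 = 2.610
Star B: d = 6.52 kpc = 6520 pc
Star B: M = m − 5 log₁₀ d + 5 = 18.02 − 5·3.8142 + 5 = 3.949
ΔM = M_A − M_B = 2.610 − (3.949) = -1.339; smaller M is more luminous → Star A.
L ratio = 10^(0.4 |ΔM|) = 10^0.536 = 3.433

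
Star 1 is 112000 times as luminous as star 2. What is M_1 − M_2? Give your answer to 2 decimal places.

M_1 − M_2 ≈ -12.62

Pogson: ΔM = −2.5 log₁₀(ratio) = −2.5 log₁₀(112000) = −2.5 × 5.0492 = -12.623
Star 1 is brighter, so it has the smaller magnitude: the difference is negative.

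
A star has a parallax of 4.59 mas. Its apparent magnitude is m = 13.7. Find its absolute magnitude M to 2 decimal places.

p = 4.59 mas = 4.59×10^-3″ → d = 1/p = 217.9 pc
5 log₁₀(d/10 pc) = 5 log₁₀(217.9) − 5 = 6.691
M = m − 5 log₁₀(d/10) = 13.7 − 6.691 = 7.009

M ≈ 7.01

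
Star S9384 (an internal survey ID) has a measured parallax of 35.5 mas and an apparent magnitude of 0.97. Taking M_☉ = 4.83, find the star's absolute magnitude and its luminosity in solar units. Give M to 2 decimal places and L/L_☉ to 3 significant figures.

M ≈ -1.28; L/L_☉ ≈ 278

d = 1/p = 1000/35.5 mas = 28.17 pc
M = m − 5 log₁₀ d + 5 = 0.97 − 5·1.4498 + 5 = -1.279
M − M_☉ = -1.279 − 4.83 = -6.109
L/L_☉ = 10^(−0.4 × -6.109) = 277.7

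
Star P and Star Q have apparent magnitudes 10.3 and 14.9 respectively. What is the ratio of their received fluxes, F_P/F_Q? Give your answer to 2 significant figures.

F_P/F_Q ≈ 69

Magnitude difference = -4.6
Flux ratio = 10^(−0.4 Δm) = 10^(−0.4 × -4.6) = 10^1.840 = 69.18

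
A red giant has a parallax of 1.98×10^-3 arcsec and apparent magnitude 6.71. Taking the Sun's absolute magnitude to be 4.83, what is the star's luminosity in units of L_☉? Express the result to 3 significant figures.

L/L_☉ ≈ 452

d = 1/p = 1/1.98×10^-3″ = 505.1 pc
M = m − 5 log₁₀ d + 5 = 6.71 − 5·2.7033 + 5 = -1.807
M − M_☉ = -1.807 − 4.83 = -6.637
L/L_☉ = 10^(−0.4 × -6.637) = 451.5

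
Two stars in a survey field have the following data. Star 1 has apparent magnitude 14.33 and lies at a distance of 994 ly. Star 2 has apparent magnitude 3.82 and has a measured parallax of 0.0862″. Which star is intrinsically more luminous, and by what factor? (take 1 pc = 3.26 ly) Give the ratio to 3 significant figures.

Star 2 is more luminous, by a factor of 23.2.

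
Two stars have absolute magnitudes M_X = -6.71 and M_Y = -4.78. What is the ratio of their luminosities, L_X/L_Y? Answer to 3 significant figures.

L_X/L_Y ≈ 5.92

ΔM = M_X − M_Y = -1.93
L_X/L_Y = 10^(−0.4 ΔM) = 10^0.772 = 5.916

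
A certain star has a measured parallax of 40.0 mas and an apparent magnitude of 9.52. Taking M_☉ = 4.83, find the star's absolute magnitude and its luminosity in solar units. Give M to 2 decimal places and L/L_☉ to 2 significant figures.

M ≈ 7.53; L/L_☉ ≈ 0.083

d = 1/p = 1000/40.0 mas = 25.00 pc
M = m − 5 log₁₀ d + 5 = 9.52 − 5·1.3979 + 5 = 7.530
M − M_☉ = 7.530 − 4.83 = 2.700
L/L_☉ = 10^(−0.4 × 2.700) = 0.08315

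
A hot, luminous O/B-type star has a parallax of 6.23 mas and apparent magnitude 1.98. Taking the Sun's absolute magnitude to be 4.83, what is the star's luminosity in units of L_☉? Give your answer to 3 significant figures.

L/L_☉ ≈ 3560

d = 1/p = 1000/6.23 mas = 160.5 pc
M = m − 5 log₁₀ d + 5 = 1.98 − 5·2.2055 + 5 = -4.048
M − M_☉ = -4.048 − 4.83 = -8.878
L/L_☉ = 10^(−0.4 × -8.878) = 3557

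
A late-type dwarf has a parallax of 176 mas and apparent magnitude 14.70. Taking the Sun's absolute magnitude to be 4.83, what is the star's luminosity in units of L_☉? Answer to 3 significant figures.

L/L_☉ ≈ 3.64×10^-5

d = 1/p = 1000/176 mas = 5.682 pc
M = m − 5 log₁₀ d + 5 = 14.70 − 5·0.7545 + 5 = 15.928
M − M_☉ = 15.928 − 4.83 = 11.098
L/L_☉ = 10^(−0.4 × 11.098) = 3.639×10^-5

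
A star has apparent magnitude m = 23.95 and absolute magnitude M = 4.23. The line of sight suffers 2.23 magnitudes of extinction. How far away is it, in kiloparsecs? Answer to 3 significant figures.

d ≈ 31.5 kpc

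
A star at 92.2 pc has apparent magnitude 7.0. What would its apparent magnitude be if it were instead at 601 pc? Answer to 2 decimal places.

m ≈ 11.07

Flux ∝ 1/d², so Δm = 5 log₁₀(d₂/d₁) = 5 log₁₀(601/92.2) = 4.071
m₂ = m₁ + Δm = 7.0 + (4.071) = 11.071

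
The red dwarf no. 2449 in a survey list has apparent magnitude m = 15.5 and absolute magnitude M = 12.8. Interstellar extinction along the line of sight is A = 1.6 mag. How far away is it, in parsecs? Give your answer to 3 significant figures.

m − M = 5 log₁₀(d/10 pc) + A  ⇒  15.5 − (12.8) − 1.6 = 5 log₁₀(d/10)
1.100 = 5 log₁₀(d/10)
log₁₀ d = (m − M − A)/5 + 1 = 1.2200
d = 10^1.2200 = 16.60 pc

d ≈ 16.6 pc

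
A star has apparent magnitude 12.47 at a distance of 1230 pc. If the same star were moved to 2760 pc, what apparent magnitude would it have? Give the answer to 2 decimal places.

Flux ∝ 1/d², so Δm = 5 log₁₀(d₂/d₁) = 5 log₁₀(2760/1230) = 1.755
m₂ = m₁ + Δm = 12.47 + (1.755) = 14.225

m ≈ 14.23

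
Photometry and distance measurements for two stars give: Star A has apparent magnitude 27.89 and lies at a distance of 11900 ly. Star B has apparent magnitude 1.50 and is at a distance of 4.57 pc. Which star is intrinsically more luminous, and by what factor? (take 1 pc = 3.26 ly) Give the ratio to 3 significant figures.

Star B is more luminous, by a factor of 56400.

Star A: d = 11900 ly / 3.26 = 3650 pc
Star A: M = m − 5 log₁₀ d + 5 = 27.89 − 5·3.5623 + 5 = 15.078
Star B: M = m − 5 log₁₀ d + 5 = 1.50 − 5·0.6599 + 5 = 3.200
ΔM = M_A − M_B = 15.078 − (3.200) = 11.878; smaller M is more luminous → Star B.
L ratio = 10^(0.4 |ΔM|) = 10^4.751 = 56390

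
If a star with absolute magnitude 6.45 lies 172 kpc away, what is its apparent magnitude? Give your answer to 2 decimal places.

m ≈ 27.63

d = 172 kpc = 172000 pc
m = M + 5 log₁₀ d − 5 = 6.45 + 5·5.2355 − 5 = 27.628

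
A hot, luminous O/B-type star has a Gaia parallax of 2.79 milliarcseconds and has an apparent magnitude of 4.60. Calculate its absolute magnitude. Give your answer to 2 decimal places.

M ≈ -3.17

p = 2.79 mas = 2.79×10^-3″ → d = 1/p = 358.4 pc
5 log₁₀(d/10 pc) = 5 log₁₀(358.4) − 5 = 7.772
M = m − 5 log₁₀(d/10) = 4.60 − 7.772 = -3.172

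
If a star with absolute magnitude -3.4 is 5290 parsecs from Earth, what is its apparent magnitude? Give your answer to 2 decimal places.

m = M + 5 log₁₀ d − 5 = -3.4 + 5·3.7235 − 5 = 10.217

m ≈ 10.22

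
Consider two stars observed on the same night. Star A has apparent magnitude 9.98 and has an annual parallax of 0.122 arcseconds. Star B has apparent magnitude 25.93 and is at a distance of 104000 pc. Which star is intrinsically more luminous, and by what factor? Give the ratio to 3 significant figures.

Star A: d = 1/p = 1/0.122″ = 8.197 pc
Star A: M = m − 5 log₁₀ d + 5 = 9.98 − 5·0.9136 + 5 = 10.412
Star B: M = m − 5 log₁₀ d + 5 = 25.93 − 5·5.0170 + 5 = 5.845
ΔM = M_A − M_B = 10.412 − (5.845) = 4.567; smaller M is more luminous → Star B.
L ratio = 10^(0.4 |ΔM|) = 10^1.827 = 67.11

Star B is more luminous, by a factor of 67.1.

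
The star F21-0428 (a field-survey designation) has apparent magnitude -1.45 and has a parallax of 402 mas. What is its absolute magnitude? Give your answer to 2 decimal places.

M ≈ 1.57

p = 402 mas = 0.402″ → d = 1/p = 2.488 pc
5 log₁₀(d/10 pc) = 5 log₁₀(2.488) − 5 = -3.021
M = m − 5 log₁₀(d/10) = -1.45 + 3.021 = 1.571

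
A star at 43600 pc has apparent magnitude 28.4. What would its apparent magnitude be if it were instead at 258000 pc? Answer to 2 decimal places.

Flux ∝ 1/d², so Δm = 5 log₁₀(d₂/d₁) = 5 log₁₀(258000/43600) = 3.861
m₂ = m₁ + Δm = 28.4 + (3.861) = 32.261

m ≈ 32.26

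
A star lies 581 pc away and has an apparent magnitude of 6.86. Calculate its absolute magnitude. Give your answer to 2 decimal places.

M ≈ -1.96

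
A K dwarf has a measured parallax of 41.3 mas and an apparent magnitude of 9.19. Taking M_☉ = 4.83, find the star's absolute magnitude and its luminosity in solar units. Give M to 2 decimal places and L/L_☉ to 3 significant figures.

d = 1/p = 1000/41.3 mas = 24.21 pc
M = m − 5 log₁₀ d + 5 = 9.19 − 5·1.3840 + 5 = 7.270
M − M_☉ = 7.270 − 4.83 = 2.440
L/L_☉ = 10^(−0.4 × 2.440) = 0.1057

M ≈ 7.27; L/L_☉ ≈ 0.106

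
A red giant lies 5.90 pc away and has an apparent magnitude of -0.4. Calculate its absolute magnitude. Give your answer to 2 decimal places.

M ≈ 0.75

5 log₁₀(d/10 pc) = 5 log₁₀(5.900) − 5 = -1.146
M = m − 5 log₁₀(d/10) = -0.4 + 1.146 = 0.746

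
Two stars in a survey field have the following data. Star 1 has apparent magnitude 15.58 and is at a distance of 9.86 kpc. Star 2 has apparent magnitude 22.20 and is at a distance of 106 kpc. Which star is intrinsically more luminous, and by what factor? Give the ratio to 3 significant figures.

Star 1 is more luminous, by a factor of 3.85.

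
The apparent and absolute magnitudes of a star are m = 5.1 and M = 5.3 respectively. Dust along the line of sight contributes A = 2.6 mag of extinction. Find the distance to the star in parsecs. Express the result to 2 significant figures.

m − M = 5 log₁₀(d/10 pc) + A  ⇒  5.1 − (5.3) − 2.6 = 5 log₁₀(d/10)
-2.800 = 5 log₁₀(d/10)
log₁₀ d = (m − M − A)/5 + 1 = 0.4400
d = 10^0.4400 = 2.754 pc

d ≈ 2.8 pc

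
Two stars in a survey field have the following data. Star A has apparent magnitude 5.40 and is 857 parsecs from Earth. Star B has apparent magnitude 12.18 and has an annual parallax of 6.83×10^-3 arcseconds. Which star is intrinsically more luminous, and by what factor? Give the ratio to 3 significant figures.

Star A is more luminous, by a factor of 17700.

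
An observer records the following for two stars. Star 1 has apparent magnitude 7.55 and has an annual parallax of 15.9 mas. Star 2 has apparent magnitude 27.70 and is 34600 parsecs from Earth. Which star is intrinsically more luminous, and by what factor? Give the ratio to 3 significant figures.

Star 1 is more luminous, by a factor of 379.

Star 1: p = 15.9 mas = 0.0159″ → d = 1/p = 62.89 pc
Star 1: M = m − 5 log₁₀ d + 5 = 7.55 − 5·1.7986 + 5 = 3.557
Star 2: M = m − 5 log₁₀ d + 5 = 27.70 − 5·4.5391 + 5 = 10.005
ΔM = M_1 − M_2 = 3.557 − (10.005) = -6.448; smaller M is more luminous → Star 1.
L ratio = 10^(0.4 |ΔM|) = 10^2.579 = 379.4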